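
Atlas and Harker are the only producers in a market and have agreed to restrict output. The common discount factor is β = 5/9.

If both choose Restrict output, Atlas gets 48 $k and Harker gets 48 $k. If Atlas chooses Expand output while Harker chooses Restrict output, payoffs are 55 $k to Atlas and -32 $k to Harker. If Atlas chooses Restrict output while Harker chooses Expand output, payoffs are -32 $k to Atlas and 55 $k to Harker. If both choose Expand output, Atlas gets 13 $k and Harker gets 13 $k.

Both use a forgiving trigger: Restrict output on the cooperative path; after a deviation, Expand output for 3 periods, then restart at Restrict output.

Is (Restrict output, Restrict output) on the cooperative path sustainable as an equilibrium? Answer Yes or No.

IC: β+…+β^3 ≥ (55−48)/(48−13) = 1/5.
At β = 5/9: partial sum = 1.0357 ≥ 0.2000. Cooperation sustainable.

Yes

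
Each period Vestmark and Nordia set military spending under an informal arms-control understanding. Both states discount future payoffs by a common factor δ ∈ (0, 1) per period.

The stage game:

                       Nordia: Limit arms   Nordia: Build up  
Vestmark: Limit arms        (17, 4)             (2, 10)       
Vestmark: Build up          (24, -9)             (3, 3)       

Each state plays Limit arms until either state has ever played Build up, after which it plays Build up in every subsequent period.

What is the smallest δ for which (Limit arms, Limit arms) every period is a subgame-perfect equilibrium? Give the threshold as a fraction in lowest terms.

6/7

Vestmark: cooperation gives 17 each period; deviation gives 24 once then 3 forever.
  17/(1−δ) ≥ 24 + 3δ/(1−δ) ⇒ δ ≥ 7/21 = 1/3.
Nordia: cooperation gives 4 each period; deviation gives 10 once then 3 forever.
  δ ≥ 6/7.
Both must hold, so the binding constraint is Nordia's: δ ≥ 6/7.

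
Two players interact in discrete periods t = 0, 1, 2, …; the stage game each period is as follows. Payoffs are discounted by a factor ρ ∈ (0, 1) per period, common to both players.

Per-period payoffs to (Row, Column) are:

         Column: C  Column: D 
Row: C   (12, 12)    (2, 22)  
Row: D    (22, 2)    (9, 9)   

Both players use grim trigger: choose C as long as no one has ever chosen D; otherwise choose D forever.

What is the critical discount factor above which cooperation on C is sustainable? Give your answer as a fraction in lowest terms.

10/13

Under grim trigger the critical discount factor is (T−C)/(T−P) with T = 22, C = 12, P = 9.
ρ* = (22−12)/(22−9) = 10/13.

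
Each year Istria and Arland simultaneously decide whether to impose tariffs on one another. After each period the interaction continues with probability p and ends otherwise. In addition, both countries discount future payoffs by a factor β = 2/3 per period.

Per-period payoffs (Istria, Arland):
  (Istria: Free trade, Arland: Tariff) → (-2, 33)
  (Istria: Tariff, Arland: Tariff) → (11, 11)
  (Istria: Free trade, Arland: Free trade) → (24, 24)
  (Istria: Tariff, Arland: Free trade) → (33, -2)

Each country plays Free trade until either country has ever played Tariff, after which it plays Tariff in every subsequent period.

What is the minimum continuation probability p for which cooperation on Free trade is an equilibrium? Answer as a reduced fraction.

27/44

Expected continuation weight on next period's payoff is β·p = 2/3·p, which plays the role of the discount factor.
Cooperation requires 2/3·p ≥ (33−24)/(33−11) = 9/22, hence p ≥ 27/44.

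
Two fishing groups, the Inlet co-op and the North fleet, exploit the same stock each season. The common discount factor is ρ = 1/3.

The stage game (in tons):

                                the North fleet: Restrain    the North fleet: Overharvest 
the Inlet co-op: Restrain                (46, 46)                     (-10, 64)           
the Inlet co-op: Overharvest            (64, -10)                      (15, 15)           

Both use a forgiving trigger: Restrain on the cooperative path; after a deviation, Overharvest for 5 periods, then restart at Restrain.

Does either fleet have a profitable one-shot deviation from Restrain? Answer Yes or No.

Yes

IC: ρ+…+ρ^5 ≥ (64−46)/(46−15) = 18/31.
At ρ = 1/3: partial sum = 0.4979 < 0.5806. Cooperation not sustainable.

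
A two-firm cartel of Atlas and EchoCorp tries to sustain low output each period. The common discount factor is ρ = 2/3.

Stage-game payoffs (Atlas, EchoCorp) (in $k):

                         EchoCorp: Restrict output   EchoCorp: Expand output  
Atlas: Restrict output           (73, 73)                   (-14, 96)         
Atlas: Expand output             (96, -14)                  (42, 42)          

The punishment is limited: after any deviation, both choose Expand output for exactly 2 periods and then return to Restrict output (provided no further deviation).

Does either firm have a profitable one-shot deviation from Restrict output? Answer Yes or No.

No

Comparing payoff streams over the 3 periods until play realigns: cooperate → 73(1+ρ+…+ρ^2); deviate → 96 + 42(ρ+…+ρ^2).
Cooperation is sustained iff (73−42)(ρ+…+ρ^2) ≥ 96−73.
ρ+…+ρ^2 = 2/3·(1−(2/3)^2)/(1−2/3) = 1.1111, and (96−73)/(73−42) = 0.7419.
1.1111 ≥ 0.7419, so cooperation is sustainable.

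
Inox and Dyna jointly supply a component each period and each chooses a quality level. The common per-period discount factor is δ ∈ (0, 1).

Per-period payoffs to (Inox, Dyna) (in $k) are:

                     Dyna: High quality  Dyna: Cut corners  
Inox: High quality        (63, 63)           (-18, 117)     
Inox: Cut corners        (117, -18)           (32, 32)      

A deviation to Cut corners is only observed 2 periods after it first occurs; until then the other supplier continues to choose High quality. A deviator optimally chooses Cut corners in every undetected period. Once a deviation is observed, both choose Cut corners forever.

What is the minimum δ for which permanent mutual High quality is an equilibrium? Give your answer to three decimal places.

The best deviation is to choose Cut corners for all 2 undetected periods, earning 117 each, then 32 forever once detected.
Deviation value: 117(1−δ^2)/(1−δ) + 32δ^2/(1−δ); cooperation value: 63/(1−δ).
IC: 63 ≥ 117(1−δ^2) + 32δ^2 = 117 − 85δ^2.
So δ^2 ≥ 54/85, giving δ ≥ (54/85)^(1/2) ≈ 0.797.

0.797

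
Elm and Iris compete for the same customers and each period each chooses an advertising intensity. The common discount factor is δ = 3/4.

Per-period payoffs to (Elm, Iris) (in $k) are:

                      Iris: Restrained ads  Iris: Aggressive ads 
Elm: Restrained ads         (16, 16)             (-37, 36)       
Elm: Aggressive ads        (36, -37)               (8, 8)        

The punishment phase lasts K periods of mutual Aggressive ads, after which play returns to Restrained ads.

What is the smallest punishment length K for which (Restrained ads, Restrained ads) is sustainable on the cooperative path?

7

Need Σ_{k=1}^{K} δ^k ≥ (36−16)/(16−8) = 2.5000 at δ = 3/4.
At K = 6 the sum is 2.4661 < 2.5000; at K = 7 it is 2.5995 ≥ 2.5000.
So the minimum punishment length is K = 7.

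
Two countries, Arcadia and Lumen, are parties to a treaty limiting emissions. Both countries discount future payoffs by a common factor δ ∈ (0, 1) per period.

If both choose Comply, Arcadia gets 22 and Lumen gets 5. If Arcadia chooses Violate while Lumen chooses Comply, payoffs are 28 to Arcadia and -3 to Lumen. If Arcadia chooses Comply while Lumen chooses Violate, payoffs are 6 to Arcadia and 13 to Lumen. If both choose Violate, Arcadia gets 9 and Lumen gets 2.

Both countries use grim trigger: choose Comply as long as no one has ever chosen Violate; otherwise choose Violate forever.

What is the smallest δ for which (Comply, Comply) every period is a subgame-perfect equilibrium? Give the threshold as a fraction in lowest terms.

Arcadia's threshold: (28−22)/(28−9) = 6/19.
Lumen's threshold: (13−5)/(13−2) = 8/11.
6/19 < 8/11, so Lumen binds and δ* = 8/11.

8/11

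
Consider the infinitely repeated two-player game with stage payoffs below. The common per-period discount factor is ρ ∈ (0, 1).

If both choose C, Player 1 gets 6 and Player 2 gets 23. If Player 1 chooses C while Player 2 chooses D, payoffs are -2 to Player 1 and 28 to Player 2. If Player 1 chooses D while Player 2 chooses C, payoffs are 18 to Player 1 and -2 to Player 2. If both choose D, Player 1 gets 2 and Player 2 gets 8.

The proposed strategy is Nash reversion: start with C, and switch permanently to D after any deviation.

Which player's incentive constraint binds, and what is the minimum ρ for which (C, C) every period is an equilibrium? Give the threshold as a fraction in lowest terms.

Player 1; ρ ≥ 3/4

Player 1's threshold: (18−6)/(18−2) = 3/4.
Player 2's threshold: (28−23)/(28−8) = 1/4.
3/4 > 1/4, so Player 1 binds and ρ* = 3/4.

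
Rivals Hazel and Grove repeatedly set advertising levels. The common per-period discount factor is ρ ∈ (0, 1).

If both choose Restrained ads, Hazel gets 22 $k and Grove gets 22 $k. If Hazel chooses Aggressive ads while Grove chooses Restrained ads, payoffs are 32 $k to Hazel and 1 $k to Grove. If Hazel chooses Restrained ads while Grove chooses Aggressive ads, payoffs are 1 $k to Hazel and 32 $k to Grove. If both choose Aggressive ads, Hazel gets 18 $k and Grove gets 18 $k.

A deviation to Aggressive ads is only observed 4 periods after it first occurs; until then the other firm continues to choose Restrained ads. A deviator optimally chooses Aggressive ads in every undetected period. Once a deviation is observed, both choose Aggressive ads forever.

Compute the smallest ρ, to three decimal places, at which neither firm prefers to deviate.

Deviating for the 4 undetected periods gains 32−22 = 10 per period over cooperation, then loses 22−18 = 4 per period forever once punishment starts.
Gain: 10(1 + ρ + … + ρ^3); loss: 4·ρ^4/(1−ρ).
No profitable deviation ⇔ 10(1−ρ^4) ≤ 4·ρ^4, i.e. ρ^4 ≥ 10/(10+4) = 5/7.
Hence ρ ≥ (5/7)^(1/4) ≈ 0.919.

0.919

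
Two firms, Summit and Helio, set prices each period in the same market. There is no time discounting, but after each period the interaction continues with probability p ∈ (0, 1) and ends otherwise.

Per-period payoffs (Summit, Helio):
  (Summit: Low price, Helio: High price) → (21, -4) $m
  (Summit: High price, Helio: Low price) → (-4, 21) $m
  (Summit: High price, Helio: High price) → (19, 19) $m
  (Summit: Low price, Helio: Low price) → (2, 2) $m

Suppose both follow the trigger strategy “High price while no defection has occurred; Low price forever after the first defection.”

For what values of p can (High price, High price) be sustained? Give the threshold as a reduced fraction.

With no time discounting, the continuation probability p plays the role of the discount factor.
Grim-trigger IC: 19/(1−p) ≥ 21 + 2p/(1−p) ⇒ p ≥ (21−19)/(21−2) = 2/19.

2/19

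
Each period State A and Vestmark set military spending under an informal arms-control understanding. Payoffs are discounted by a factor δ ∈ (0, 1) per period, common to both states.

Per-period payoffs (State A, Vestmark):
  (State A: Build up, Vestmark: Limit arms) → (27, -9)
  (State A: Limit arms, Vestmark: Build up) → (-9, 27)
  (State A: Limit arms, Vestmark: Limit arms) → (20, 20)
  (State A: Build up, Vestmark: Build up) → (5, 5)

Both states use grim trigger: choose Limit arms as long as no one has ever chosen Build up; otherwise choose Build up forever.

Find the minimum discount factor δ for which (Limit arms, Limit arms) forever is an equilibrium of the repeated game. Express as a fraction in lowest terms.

Cooperation forever yields 20 each period: 20/(1−δ).
Deviating yields 27 once, then 5 forever: 27 + 5δ/(1−δ).
No profitable deviation requires 20/(1−δ) ≥ 27 + 5δ/(1−δ).
Multiplying by (1−δ): 20 ≥ 27(1−δ) + 5δ = 27 − 22δ.
So 22δ ≥ 7, i.e. δ ≥ 7/22.

7/22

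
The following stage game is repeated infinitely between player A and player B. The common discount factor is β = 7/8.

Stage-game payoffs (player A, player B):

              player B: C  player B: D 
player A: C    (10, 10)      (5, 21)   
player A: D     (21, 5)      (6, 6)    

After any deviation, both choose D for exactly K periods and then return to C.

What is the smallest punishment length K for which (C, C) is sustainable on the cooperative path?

Need Σ_{k=1}^{K} β^k ≥ (21−10)/(10−6) = 2.7500 at β = 7/8.
At K = 3 the sum is 2.3105 < 2.7500; at K = 4 it is 2.8967 ≥ 2.7500.
So the minimum punishment length is K = 4.

4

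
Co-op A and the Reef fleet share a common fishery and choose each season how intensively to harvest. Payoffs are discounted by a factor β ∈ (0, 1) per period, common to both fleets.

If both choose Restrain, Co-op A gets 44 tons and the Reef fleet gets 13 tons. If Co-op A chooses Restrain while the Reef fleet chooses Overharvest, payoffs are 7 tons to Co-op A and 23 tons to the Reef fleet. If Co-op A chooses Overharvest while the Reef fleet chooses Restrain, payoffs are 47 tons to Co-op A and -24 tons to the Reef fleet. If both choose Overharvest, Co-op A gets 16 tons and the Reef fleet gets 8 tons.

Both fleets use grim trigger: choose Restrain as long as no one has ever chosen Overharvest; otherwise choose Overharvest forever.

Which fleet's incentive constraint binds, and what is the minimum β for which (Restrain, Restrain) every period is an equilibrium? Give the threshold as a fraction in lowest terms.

the Reef fleet; β ≥ 2/3

Co-op A: cooperation gives 44 each period; deviation gives 47 once then 16 forever.
  44/(1−β) ≥ 47 + 16β/(1−β) ⇒ β ≥ 3/31.
the Reef fleet: cooperation gives 13 each period; deviation gives 23 once then 8 forever.
  β ≥ 10/15 = 2/3.
Both must hold, so the binding constraint is the Reef fleet's: β ≥ 2/3.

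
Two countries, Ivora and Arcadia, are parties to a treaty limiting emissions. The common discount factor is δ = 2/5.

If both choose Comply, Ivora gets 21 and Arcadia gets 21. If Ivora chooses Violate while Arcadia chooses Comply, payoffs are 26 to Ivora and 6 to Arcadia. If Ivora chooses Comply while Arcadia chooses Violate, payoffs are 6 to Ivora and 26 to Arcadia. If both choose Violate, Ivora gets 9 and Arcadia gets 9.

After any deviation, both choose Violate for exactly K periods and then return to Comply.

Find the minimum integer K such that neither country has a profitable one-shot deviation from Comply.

2

IC: δ(1−δ^K)/(1−δ) ≥ (26−21)/(21−9) = 5/12.
With δ = 2/5: need 1 − δ^K ≥ 5/12·(1−2/5)/(2/5), i.e. δ^K ≤ 0.3750.
Since (2/5)^1 = 0.4000 and (2/5)^2 = 0.1600, the smallest such K is 2.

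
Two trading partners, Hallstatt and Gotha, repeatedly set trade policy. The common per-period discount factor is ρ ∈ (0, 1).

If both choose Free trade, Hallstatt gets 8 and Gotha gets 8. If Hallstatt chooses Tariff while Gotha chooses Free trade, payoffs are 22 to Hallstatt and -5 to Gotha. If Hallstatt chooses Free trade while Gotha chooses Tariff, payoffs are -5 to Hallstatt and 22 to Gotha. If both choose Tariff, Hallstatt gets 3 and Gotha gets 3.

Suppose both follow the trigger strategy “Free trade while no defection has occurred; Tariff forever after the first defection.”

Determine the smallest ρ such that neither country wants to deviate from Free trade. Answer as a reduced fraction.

Under grim trigger the critical discount factor is (T−C)/(T−P) with T = 22, C = 8, P = 3.
ρ* = (22−8)/(22−3) = 14/19.

14/19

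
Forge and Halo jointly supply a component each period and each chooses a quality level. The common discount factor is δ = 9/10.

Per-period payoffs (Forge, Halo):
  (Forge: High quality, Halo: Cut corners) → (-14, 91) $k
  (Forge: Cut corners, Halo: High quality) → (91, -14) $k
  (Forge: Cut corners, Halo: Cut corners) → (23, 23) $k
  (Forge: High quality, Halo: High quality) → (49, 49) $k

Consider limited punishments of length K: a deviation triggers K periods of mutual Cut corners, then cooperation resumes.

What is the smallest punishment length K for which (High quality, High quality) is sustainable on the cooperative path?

IC: δ(1−δ^K)/(1−δ) ≥ (91−49)/(49−23) = 21/13.
With δ = 9/10: need 1 − δ^K ≥ 21/13·(1−9/10)/(9/10), i.e. δ^K ≤ 0.8205.
Since (9/10)^1 = 0.9000 and (9/10)^2 = 0.8100, the smallest such K is 2.

2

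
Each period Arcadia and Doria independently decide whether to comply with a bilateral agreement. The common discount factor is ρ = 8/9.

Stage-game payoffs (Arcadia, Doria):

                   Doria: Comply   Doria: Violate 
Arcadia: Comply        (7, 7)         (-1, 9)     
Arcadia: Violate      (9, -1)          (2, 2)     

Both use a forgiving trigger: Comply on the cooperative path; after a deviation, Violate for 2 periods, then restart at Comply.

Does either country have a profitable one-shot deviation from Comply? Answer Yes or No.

No

Comparing payoff streams over the 3 periods until play realigns: cooperate → 7(1+ρ+…+ρ^2); deviate → 9 + 2(ρ+…+ρ^2).
Cooperation is sustained iff (7−2)(ρ+…+ρ^2) ≥ 9−7.
ρ+…+ρ^2 = 8/9·(1−(8/9)^2)/(1−8/9) = 1.6790, and (9−7)/(7−2) = 0.4000.
1.6790 ≥ 0.4000, so cooperation is sustainable.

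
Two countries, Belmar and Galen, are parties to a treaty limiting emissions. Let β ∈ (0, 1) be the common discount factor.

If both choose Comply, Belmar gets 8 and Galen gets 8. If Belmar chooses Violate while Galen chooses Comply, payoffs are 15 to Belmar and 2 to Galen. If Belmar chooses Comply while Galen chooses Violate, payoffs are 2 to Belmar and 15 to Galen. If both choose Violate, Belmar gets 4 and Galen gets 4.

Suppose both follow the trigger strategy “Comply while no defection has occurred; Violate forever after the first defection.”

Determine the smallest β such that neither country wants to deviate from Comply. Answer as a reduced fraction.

7/11

Under grim trigger the critical discount factor is (T−C)/(T−P) with T = 15, C = 8, P = 4.
β* = (15−8)/(15−4) = 7/11.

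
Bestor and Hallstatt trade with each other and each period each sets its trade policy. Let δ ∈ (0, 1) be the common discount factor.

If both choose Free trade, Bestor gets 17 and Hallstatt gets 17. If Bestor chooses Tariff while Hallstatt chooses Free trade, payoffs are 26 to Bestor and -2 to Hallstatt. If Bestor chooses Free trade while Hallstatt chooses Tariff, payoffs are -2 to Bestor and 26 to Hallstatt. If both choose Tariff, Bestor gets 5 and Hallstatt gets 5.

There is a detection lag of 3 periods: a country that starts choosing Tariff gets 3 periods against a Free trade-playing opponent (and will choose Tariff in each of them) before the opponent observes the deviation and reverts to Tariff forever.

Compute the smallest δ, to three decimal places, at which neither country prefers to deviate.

0.754

A deviator earns 26 for 3 periods, then 5 forever; cooperating earns 17 forever. Multiplying the IC by (1−δ):
17 ≥ 26(1−δ^3) + 5δ^3, so 21·δ^3 ≥ 9 and δ^3 ≥ 3/7.
δ ≥ (3/7)^(1/3) ≈ 0.754.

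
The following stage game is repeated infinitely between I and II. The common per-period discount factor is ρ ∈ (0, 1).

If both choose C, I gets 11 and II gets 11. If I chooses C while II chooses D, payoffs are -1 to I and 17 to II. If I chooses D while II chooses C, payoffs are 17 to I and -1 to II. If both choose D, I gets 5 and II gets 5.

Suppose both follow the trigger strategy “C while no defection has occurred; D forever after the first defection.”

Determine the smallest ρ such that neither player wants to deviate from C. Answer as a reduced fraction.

1/2

Cooperation forever yields 11 each period: 11/(1−ρ).
Deviating yields 17 once, then 5 forever: 17 + 5ρ/(1−ρ).
No profitable deviation requires 11/(1−ρ) ≥ 17 + 5ρ/(1−ρ).
Multiplying by (1−ρ): 11 ≥ 17(1−ρ) + 5ρ = 17 − 12ρ.
So 12ρ ≥ 6, i.e. ρ ≥ 6/12 = 1/2.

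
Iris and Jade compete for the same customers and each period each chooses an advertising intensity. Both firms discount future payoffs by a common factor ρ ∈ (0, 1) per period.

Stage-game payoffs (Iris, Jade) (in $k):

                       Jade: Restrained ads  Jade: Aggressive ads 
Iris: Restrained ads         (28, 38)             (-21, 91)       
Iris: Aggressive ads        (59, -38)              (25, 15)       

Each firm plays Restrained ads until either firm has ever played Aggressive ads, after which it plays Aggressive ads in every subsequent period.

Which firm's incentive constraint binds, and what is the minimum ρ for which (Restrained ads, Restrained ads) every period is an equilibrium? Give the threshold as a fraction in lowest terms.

Iris; ρ ≥ 31/34

Iris: cooperation gives 28 each period; deviation gives 59 once then 25 forever.
  28/(1−ρ) ≥ 59 + 25ρ/(1−ρ) ⇒ ρ ≥ 31/34.
Jade: cooperation gives 38 each period; deviation gives 91 once then 15 forever.
  ρ ≥ 53/76.
Both must hold, so the binding constraint is Iris's: ρ ≥ 31/34.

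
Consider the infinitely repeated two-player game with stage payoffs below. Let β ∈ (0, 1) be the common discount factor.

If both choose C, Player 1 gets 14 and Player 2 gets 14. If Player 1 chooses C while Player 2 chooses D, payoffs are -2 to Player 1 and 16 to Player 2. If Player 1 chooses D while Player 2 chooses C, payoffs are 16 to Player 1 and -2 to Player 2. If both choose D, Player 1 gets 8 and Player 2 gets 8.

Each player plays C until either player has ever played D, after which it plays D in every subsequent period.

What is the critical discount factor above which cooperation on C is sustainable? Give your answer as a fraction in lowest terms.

Cooperation forever yields 14 each period: 14/(1−β).
Deviating yields 16 once, then 8 forever: 16 + 8β/(1−β).
No profitable deviation requires 14/(1−β) ≥ 16 + 8β/(1−β).
Multiplying by (1−β): 14 ≥ 16(1−β) + 8β = 16 − 8β.
So 8β ≥ 2, i.e. β ≥ 2/8 = 1/4.

1/4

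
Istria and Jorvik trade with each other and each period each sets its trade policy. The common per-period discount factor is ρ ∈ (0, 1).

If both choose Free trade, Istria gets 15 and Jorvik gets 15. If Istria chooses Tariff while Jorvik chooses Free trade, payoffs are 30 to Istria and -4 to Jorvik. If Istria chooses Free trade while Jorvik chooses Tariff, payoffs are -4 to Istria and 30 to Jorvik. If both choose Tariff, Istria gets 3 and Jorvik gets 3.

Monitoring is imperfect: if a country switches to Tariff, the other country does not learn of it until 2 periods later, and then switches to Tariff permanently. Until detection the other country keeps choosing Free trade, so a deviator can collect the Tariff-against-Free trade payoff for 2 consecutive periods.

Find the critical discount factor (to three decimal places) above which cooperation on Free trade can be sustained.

Deviating for the 2 undetected periods gains 30−15 = 15 per period over cooperation, then loses 15−3 = 12 per period forever once punishment starts.
Gain: 15(1 + ρ + … + ρ^1); loss: 12·ρ^2/(1−ρ).
No profitable deviation ⇔ 15(1−ρ^2) ≤ 12·ρ^2, i.e. ρ^2 ≥ 15/(15+12) = 5/9.
Hence ρ ≥ (5/9)^(1/2) ≈ 0.745.

0.745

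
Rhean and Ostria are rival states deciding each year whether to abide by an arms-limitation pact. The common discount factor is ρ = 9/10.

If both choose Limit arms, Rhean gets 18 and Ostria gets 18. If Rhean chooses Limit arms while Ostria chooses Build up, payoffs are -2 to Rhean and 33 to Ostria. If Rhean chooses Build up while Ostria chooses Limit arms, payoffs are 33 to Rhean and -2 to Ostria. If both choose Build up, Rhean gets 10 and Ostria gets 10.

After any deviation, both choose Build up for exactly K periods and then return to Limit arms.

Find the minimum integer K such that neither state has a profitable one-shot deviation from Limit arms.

Need Σ_{k=1}^{K} ρ^k ≥ (33−18)/(18−10) = 1.8750 at ρ = 9/10.
At K = 2 the sum is 1.7100 < 1.8750; at K = 3 it is 2.4390 ≥ 1.8750.
So the minimum punishment length is K = 3.

3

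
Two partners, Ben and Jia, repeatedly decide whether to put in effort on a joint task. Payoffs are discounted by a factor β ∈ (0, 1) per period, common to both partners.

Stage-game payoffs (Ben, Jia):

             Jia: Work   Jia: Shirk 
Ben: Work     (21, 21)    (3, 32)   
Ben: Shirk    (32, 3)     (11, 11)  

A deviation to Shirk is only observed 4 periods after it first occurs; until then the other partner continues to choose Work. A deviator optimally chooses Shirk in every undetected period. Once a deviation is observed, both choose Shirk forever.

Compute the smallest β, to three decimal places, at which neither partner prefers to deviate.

0.851

The best deviation is to choose Shirk for all 4 undetected periods, earning 32 each, then 11 forever once detected.
Deviation value: 32(1−β^4)/(1−β) + 11β^4/(1−β); cooperation value: 21/(1−β).
IC: 21 ≥ 32(1−β^4) + 11β^4 = 32 − 21β^4.
So β^4 ≥ 11/21, giving β ≥ (11/21)^(1/4) ≈ 0.851.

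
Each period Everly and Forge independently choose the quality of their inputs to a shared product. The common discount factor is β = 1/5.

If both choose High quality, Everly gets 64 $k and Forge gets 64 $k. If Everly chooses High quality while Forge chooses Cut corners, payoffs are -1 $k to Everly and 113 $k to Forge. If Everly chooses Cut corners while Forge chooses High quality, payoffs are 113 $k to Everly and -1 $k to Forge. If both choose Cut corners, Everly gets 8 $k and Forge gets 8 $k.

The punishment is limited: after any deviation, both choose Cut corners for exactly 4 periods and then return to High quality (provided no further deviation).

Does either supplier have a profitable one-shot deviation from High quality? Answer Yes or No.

Yes

A one-shot deviation gives 113 now, then 8 for 4 periods, then back to 64.
Gain from deviating: (113−64) today; loss: (64−8) in each of the next 4 periods.
No-deviation condition: (64−8)(β+…+β^4) ≥ 113−64, i.e. β+…+β^4 ≥ 7/8.
At β = 1/5: β+…+β^4 = 0.2496 < 0.8750.
So cooperation is not sustainable.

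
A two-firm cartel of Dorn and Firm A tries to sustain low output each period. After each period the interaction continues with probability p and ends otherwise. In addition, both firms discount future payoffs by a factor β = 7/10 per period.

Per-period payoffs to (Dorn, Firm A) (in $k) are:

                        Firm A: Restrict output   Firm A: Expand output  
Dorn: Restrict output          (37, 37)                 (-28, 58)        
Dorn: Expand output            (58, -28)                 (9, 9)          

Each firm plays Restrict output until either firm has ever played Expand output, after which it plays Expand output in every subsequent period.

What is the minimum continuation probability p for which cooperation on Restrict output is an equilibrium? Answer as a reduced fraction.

30/49

With continuation probability p and discount β, the effective per-period discount factor is βp.
Grim-trigger IC: βp ≥ (58−37)/(58−9) = 3/7.
So p ≥ (3/7)/(7/10) = 30/49.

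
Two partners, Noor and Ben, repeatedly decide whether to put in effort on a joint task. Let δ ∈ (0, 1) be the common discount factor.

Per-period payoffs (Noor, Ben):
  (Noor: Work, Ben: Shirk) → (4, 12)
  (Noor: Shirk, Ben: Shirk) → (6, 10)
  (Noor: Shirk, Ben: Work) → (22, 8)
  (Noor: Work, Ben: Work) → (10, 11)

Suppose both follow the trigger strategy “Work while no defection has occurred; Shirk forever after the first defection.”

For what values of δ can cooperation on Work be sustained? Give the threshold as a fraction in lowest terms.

3/4

For Noor: deviation gain 22−10 = 12, per-period punishment loss 10−6 = 4. IC gives δ ≥ 12/16 = 3/4.
For Ben: gain 1, loss 1 per period, so δ ≥ 1/2.
The tighter constraint is Noor's, so cooperation needs δ ≥ 3/4.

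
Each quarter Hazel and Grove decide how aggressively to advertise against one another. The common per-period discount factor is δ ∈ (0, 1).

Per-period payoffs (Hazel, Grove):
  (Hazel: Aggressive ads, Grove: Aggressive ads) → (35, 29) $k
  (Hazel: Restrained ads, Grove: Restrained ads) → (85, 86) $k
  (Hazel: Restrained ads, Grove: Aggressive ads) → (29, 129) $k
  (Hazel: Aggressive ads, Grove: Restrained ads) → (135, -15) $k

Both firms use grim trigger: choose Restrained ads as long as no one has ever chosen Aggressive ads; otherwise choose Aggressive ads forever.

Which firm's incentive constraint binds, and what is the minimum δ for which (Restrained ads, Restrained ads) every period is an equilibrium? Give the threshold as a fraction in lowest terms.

Hazel; δ ≥ 1/2

For Hazel: deviation gain 135−85 = 50, per-period punishment loss 85−35 = 50. IC gives δ ≥ 50/100 = 1/2.
For Grove: gain 43, loss 57 per period, so δ ≥ 43/100.
The tighter constraint is Hazel's, so cooperation needs δ ≥ 1/2.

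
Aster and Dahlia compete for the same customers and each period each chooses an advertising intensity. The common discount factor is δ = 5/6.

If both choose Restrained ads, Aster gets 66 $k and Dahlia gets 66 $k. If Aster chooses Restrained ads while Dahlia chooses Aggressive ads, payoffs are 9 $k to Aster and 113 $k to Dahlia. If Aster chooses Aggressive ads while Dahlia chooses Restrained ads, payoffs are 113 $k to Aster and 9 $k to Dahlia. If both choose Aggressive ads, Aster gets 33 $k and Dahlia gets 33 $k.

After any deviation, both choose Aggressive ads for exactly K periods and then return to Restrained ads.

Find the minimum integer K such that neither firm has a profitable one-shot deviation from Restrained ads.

2

No profitable deviation requires (66−33)(δ+…+δ^K) ≥ 113−66, i.e. δ+…+δ^K ≥ 47/33 ≈ 1.4242.
With δ = 5/6, the partial sums are K=1: 0.8333, K=2: 1.5278.
K = 2 is the first length at which the sum reaches 1.4242.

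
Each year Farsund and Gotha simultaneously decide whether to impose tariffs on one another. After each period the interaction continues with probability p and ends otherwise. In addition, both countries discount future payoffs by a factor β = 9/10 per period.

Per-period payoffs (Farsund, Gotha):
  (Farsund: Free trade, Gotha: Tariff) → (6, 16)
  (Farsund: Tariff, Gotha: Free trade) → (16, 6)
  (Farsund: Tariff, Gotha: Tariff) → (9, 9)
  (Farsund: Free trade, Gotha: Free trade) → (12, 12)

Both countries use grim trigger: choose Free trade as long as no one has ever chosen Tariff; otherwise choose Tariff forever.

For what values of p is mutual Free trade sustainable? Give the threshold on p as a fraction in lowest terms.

40/63

With continuation probability p and discount β, the effective per-period discount factor is βp.
Grim-trigger IC: βp ≥ (16−12)/(16−9) = 4/7.
So p ≥ (4/7)/(9/10) = 40/63.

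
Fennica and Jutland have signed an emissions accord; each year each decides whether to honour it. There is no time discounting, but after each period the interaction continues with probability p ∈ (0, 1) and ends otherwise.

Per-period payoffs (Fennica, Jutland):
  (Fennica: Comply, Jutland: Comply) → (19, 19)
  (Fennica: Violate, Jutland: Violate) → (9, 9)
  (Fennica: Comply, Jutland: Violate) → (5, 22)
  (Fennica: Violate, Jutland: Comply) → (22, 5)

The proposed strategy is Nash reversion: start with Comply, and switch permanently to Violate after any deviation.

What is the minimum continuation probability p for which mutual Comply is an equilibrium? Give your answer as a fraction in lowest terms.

3/13

Expected cooperation value is 19 + p·19 + p²·19 + … = 19/(1−p); deviation gives 22 + p·9/(1−p).
19 ≥ 22(1−p) + 9p ⇒ 13p ≥ 3 ⇒ p ≥ 3/13.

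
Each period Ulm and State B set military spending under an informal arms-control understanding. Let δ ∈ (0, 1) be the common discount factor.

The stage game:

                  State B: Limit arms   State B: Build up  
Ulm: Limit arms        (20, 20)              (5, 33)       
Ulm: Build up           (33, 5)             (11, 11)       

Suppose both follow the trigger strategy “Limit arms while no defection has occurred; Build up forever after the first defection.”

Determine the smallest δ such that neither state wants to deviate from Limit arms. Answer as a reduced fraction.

13/22

Cooperation forever yields 20 each period: 20/(1−δ).
Deviating yields 33 once, then 11 forever: 33 + 11δ/(1−δ).
No profitable deviation requires 20/(1−δ) ≥ 33 + 11δ/(1−δ).
Multiplying by (1−δ): 20 ≥ 33(1−δ) + 11δ = 33 − 22δ.
So 22δ ≥ 13, i.e. δ ≥ 13/22.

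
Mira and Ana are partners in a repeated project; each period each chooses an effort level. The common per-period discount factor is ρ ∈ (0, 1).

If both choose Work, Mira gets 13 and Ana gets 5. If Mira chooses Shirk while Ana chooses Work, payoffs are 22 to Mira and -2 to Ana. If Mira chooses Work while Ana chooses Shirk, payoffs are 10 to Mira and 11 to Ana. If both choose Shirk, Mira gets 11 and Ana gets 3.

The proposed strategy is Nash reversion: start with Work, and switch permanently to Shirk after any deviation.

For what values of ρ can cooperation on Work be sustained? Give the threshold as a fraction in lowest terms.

9/11

Mira: cooperation gives 13 each period; deviation gives 22 once then 11 forever.
  13/(1−ρ) ≥ 22 + 11ρ/(1−ρ) ⇒ ρ ≥ 9/11.
Ana: cooperation gives 5 each period; deviation gives 11 once then 3 forever.
  ρ ≥ 6/8 = 3/4.
Both must hold, so the binding constraint is Mira's: ρ ≥ 9/11.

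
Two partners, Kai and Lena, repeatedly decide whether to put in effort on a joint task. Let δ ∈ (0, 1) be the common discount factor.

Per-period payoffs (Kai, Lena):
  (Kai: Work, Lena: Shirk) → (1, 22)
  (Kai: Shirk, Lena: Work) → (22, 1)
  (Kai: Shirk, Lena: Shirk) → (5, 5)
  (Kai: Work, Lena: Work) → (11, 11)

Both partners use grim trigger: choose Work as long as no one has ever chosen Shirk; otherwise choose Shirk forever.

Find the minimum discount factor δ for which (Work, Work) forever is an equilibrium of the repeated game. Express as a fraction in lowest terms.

11/17

One-period gain from deviating is 22 − 11 = 11. The loss is 11 − 5 = 6 in every subsequent period, with present value 6·δ/(1−δ).
Deviation is unprofitable when 6·δ/(1−δ) ≥ 11, i.e. δ/(1−δ) ≥ 11/6.
Equivalently δ ≥ 11/(11+6) = 11/17.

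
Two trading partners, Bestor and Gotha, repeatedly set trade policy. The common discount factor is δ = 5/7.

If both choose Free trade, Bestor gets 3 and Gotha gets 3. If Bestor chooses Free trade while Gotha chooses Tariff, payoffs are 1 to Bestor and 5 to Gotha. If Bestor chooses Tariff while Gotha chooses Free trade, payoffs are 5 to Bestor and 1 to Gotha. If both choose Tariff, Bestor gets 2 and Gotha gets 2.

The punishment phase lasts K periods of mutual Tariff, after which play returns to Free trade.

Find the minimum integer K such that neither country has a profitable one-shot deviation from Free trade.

5

IC: δ(1−δ^K)/(1−δ) ≥ (5−3)/(3−2) = 2.
With δ = 5/7: need 1 − δ^K ≥ 2·(1−5/7)/(5/7), i.e. δ^K ≤ 0.2000.
Since (5/7)^4 = 0.2603 and (5/7)^5 = 0.1859, the smallest such K is 5.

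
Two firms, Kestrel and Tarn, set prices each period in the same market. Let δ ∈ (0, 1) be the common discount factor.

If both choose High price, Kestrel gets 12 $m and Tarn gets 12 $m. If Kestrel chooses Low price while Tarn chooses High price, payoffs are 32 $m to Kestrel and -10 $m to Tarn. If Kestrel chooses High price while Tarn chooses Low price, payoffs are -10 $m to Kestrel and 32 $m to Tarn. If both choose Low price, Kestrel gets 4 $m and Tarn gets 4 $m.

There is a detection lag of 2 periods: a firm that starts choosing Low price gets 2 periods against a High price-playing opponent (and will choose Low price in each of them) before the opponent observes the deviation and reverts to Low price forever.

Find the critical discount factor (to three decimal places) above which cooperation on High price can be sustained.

The best deviation is to choose Low price for all 2 undetected periods, earning 32 each, then 4 forever once detected.
Deviation value: 32(1−δ^2)/(1−δ) + 4δ^2/(1−δ); cooperation value: 12/(1−δ).
IC: 12 ≥ 32(1−δ^2) + 4δ^2 = 32 − 28δ^2.
So δ^2 ≥ 20/28 = 5/7, giving δ ≥ (5/7)^(1/2) ≈ 0.845.

0.845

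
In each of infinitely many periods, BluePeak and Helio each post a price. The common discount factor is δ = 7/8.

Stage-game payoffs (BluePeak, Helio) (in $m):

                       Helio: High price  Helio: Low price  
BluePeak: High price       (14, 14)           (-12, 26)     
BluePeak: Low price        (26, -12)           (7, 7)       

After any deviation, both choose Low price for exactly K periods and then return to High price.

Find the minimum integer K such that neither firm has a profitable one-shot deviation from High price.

IC: δ(1−δ^K)/(1−δ) ≥ (26−14)/(14−7) = 12/7.
With δ = 7/8: need 1 − δ^K ≥ 12/7·(1−7/8)/(7/8), i.e. δ^K ≤ 0.7551.
Since (7/8)^2 = 0.7656 and (7/8)^3 = 0.6699, the smallest such K is 3.

3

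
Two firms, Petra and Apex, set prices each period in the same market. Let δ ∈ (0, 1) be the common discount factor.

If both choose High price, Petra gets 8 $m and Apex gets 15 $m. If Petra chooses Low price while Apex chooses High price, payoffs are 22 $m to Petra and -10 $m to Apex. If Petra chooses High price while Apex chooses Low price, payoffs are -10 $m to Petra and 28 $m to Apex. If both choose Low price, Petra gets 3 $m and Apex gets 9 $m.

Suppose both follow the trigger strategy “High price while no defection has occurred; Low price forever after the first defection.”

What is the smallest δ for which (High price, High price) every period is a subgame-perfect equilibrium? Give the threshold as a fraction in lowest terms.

14/19

Petra's threshold: (22−8)/(22−3) = 14/19.
Apex's threshold: (28−15)/(28−9) = 13/19.
14/19 > 13/19, so Petra binds and δ* = 14/19.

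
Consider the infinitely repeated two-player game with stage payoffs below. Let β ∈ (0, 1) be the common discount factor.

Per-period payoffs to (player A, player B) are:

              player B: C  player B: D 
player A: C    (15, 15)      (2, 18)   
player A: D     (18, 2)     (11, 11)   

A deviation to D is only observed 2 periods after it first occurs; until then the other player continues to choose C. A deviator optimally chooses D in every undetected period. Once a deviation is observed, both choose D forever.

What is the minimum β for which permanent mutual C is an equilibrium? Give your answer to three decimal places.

0.655

Deviating for the 2 undetected periods gains 18−15 = 3 per period over cooperation, then loses 15−11 = 4 per period forever once punishment starts.
Gain: 3(1 + β + … + β^1); loss: 4·β^2/(1−β).
No profitable deviation ⇔ 3(1−β^2) ≤ 4·β^2, i.e. β^2 ≥ 3/(3+4) = 3/7.
Hence β ≥ (3/7)^(1/2) ≈ 0.655.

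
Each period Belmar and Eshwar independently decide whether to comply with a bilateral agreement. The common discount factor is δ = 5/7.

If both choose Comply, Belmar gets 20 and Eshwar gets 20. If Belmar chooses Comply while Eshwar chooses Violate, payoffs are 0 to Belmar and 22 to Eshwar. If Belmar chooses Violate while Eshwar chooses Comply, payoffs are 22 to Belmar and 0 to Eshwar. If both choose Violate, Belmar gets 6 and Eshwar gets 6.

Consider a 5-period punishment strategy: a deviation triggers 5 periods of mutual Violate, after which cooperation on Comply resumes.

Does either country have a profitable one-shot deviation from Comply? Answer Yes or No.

No

IC: δ+…+δ^5 ≥ (22−20)/(20−6) = 1/7.
At δ = 5/7: partial sum = 2.0352 ≥ 0.1429. Cooperation sustainable.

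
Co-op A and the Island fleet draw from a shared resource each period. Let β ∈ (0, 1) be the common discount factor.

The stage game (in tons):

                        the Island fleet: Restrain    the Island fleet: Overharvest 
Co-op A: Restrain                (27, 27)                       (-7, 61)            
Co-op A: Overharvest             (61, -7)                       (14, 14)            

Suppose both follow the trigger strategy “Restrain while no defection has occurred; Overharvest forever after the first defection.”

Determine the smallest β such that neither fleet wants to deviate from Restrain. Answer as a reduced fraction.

34/47

One-period gain from deviating is 61 − 27 = 34. The loss is 27 − 14 = 13 in every subsequent period, with present value 13·β/(1−β).
Deviation is unprofitable when 13·β/(1−β) ≥ 34, i.e. β/(1−β) ≥ 34/13.
Equivalently β ≥ 34/(34+13) = 34/47.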